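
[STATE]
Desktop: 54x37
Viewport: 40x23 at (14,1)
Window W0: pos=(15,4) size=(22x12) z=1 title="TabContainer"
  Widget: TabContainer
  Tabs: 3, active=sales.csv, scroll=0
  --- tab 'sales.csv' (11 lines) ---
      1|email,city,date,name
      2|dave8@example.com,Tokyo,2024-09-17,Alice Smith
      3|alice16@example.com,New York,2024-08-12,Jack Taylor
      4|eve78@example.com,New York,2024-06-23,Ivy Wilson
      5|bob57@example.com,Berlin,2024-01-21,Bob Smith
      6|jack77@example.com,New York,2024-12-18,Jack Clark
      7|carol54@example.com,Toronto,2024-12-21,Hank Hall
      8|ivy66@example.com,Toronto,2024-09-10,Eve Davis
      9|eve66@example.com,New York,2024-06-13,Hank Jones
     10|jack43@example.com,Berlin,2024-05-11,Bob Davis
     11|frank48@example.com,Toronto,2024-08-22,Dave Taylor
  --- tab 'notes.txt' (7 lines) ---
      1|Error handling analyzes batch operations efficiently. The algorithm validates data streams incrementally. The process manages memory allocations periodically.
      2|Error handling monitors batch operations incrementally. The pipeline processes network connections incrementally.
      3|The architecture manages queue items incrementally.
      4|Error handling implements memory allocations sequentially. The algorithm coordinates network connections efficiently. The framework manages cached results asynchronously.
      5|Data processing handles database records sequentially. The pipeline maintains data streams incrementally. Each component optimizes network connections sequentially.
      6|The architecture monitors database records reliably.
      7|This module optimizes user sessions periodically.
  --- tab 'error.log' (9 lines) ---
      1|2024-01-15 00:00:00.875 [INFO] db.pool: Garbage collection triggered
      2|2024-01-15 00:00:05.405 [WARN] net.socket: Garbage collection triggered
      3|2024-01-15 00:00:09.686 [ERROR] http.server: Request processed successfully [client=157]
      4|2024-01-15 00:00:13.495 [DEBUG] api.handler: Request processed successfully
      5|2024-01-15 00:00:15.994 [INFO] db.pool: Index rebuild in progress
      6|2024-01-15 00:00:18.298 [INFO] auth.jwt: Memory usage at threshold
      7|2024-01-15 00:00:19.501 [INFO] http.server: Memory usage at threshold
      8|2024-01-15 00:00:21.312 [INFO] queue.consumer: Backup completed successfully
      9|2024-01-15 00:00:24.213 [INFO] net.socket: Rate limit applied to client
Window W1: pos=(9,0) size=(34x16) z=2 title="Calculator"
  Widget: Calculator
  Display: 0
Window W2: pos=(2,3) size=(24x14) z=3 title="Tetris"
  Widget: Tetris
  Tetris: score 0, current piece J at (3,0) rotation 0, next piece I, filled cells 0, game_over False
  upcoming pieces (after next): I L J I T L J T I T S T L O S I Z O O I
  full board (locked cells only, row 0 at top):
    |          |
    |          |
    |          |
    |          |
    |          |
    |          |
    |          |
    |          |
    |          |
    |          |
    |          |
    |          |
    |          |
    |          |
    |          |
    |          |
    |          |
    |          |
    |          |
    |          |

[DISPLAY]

culator                     ┃           
────────────────────────────┨           
━━━━━━━━━━━┓               0┃           
           ┃┐               ┃           
───────────┨│               ┃           
Next:      ┃┤               ┃           
████       ┃│               ┃           
           ┃┤               ┃           
           ┃│               ┃           
           ┃┤               ┃           
           ┃│               ┃           
Score:     ┃┤               ┃           
0          ┃│               ┃           
           ┃┘               ┃           
           ┃━━━━━━━━━━━━━━━━┛           
━━━━━━━━━━━┛                            
                                        
                                        
                                        
                                        
                                        
                                        
                                        


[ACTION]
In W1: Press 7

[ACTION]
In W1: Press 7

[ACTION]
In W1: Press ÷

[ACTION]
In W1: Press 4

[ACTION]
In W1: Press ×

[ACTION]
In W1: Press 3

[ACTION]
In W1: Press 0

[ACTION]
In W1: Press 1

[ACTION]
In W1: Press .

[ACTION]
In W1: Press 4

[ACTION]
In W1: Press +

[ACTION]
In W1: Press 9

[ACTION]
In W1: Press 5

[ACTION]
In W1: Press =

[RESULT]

culator                     ┃           
────────────────────────────┨           
━━━━━━━━━━━┓         5896.95┃           
           ┃┐               ┃           
───────────┨│               ┃           
Next:      ┃┤               ┃           
████       ┃│               ┃           
           ┃┤               ┃           
           ┃│               ┃           
           ┃┤               ┃           
           ┃│               ┃           
Score:     ┃┤               ┃           
0          ┃│               ┃           
           ┃┘               ┃           
           ┃━━━━━━━━━━━━━━━━┛           
━━━━━━━━━━━┛                            
                                        
                                        
                                        
                                        
                                        
                                        
                                        


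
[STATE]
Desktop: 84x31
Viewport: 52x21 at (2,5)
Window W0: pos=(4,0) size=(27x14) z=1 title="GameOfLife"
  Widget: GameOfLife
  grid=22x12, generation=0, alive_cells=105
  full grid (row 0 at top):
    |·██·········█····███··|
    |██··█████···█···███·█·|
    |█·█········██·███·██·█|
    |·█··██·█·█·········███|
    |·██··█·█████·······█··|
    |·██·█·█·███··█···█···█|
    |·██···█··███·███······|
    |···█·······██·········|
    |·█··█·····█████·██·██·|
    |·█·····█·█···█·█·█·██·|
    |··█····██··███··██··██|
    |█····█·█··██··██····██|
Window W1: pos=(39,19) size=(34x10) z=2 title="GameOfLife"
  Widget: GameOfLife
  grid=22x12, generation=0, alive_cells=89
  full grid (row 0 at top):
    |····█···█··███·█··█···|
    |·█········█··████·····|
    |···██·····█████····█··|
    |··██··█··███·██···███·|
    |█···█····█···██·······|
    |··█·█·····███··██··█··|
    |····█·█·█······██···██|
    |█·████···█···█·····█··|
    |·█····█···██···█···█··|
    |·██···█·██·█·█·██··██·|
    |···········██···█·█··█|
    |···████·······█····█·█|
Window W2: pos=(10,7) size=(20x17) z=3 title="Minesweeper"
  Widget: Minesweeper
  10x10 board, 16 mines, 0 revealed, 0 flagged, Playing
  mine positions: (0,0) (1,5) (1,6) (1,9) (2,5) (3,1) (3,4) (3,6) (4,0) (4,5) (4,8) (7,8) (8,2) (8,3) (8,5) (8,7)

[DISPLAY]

  ┃█·█········██·███·██·█   ┃                       
  ┃·█··██·█·█·········███   ┃                       
  ┃·██··┏━━━━━━━━━━━━━━━━━━┓┃                       
  ┃·██·█┃ Minesweeper      ┃┃                       
  ┃·██··┠──────────────────┨┃                       
  ┃···█·┃■■■■■■■■■■        ┃┃                       
  ┃·█··█┃■■■■■■■■■■        ┃┃                       
  ┃·█···┃■■■■■■■■■■        ┃┃                       
  ┗━━━━━┃■■■■■■■■■■        ┃┛                       
        ┃■■■■■■■■■■        ┃                        
        ┃■■■■■■■■■■        ┃                        
        ┃■■■■■■■■■■        ┃                        
        ┃■■■■■■■■■■        ┃                        
        ┃■■■■■■■■■■        ┃                        
        ┃■■■■■■■■■■        ┃         ┏━━━━━━━━━━━━━━
        ┃                  ┃         ┃ GameOfLife   
        ┃                  ┃         ┠──────────────
        ┃                  ┃         ┃Gen: 0        
        ┗━━━━━━━━━━━━━━━━━━┛         ┃··██··█··███·█
                                     ┃█···█····█···█
                                     ┃··█·█·····███·


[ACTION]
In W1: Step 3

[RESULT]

  ┃█·█········██·███·██·█   ┃                       
  ┃·█··██·█·█·········███   ┃                       
  ┃·██··┏━━━━━━━━━━━━━━━━━━┓┃                       
  ┃·██·█┃ Minesweeper      ┃┃                       
  ┃·██··┠──────────────────┨┃                       
  ┃···█·┃■■■■■■■■■■        ┃┃                       
  ┃·█··█┃■■■■■■■■■■        ┃┃                       
  ┃·█···┃■■■■■■■■■■        ┃┃                       
  ┗━━━━━┃■■■■■■■■■■        ┃┛                       
        ┃■■■■■■■■■■        ┃                        
        ┃■■■■■■■■■■        ┃                        
        ┃■■■■■■■■■■        ┃                        
        ┃■■■■■■■■■■        ┃                        
        ┃■■■■■■■■■■        ┃                        
        ┃■■■■■■■■■■        ┃         ┏━━━━━━━━━━━━━━
        ┃                  ┃         ┃ GameOfLife   
        ┃                  ┃         ┠──────────────
        ┃                  ┃         ┃Gen: 3        
        ┗━━━━━━━━━━━━━━━━━━┛         ┃·····██·█··█··
                                     ┃·██···█·██··██
                                     ┃·██···█·██··██


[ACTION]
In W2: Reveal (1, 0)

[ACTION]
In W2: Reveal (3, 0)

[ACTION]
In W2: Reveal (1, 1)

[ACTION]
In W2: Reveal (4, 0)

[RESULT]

  ┃█·█········██·███·██·█   ┃                       
  ┃·█··██·█·█·········███   ┃                       
  ┃·██··┏━━━━━━━━━━━━━━━━━━┓┃                       
  ┃·██·█┃ Minesweeper      ┃┃                       
  ┃·██··┠──────────────────┨┃                       
  ┃···█·┃✹■■■■■■■■■        ┃┃                       
  ┃·█··█┃11■■■✹✹■■✹        ┃┃                       
  ┃·█···┃■■■■■✹■■■■        ┃┃                       
  ┗━━━━━┃2✹■■✹■✹■■■        ┃┛                       
        ┃✹■■■■✹■■✹■        ┃                        
        ┃■■■■■■■■■■        ┃                        
        ┃■■■■■■■■■■        ┃                        
        ┃■■■■■■■■✹■        ┃                        
        ┃■■✹✹■✹■✹■■        ┃                        
        ┃■■■■■■■■■■        ┃         ┏━━━━━━━━━━━━━━
        ┃                  ┃         ┃ GameOfLife   
        ┃                  ┃         ┠──────────────
        ┃                  ┃         ┃Gen: 3        
        ┗━━━━━━━━━━━━━━━━━━┛         ┃·····██·█··█··
                                     ┃·██···█·██··██
                                     ┃·██···█·██··██


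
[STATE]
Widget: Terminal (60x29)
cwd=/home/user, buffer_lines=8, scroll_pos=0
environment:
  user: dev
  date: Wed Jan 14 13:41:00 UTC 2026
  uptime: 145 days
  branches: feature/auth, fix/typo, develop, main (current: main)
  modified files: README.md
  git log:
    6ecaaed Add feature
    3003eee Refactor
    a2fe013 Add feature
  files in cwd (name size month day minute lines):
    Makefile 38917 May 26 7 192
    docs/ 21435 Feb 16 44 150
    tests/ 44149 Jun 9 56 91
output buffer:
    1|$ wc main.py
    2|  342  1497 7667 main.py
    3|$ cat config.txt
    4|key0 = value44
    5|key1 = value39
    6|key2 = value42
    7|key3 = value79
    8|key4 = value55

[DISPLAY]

$ wc main.py                                                
  342  1497 7667 main.py                                    
$ cat config.txt                                            
key0 = value44                                              
key1 = value39                                              
key2 = value42                                              
key3 = value79                                              
key4 = value55                                              
$ █                                                         
                                                            
                                                            
                                                            
                                                            
                                                            
                                                            
                                                            
                                                            
                                                            
                                                            
                                                            
                                                            
                                                            
                                                            
                                                            
                                                            
                                                            
                                                            
                                                            
                                                            


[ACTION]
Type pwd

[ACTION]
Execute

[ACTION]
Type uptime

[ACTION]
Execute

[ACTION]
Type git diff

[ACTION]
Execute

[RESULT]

$ wc main.py                                                
  342  1497 7667 main.py                                    
$ cat config.txt                                            
key0 = value44                                              
key1 = value39                                              
key2 = value42                                              
key3 = value79                                              
key4 = value55                                              
$ pwd                                                       
/home/user                                                  
$ uptime                                                    
 10:00  up 145 days                                         
$ git diff                                                  
diff --git a/main.py b/main.py                              
--- a/main.py                                               
+++ b/main.py                                               
@@ -1,3 +1,4 @@                                             
+# updated                                                  
 import sys                                                 
$ █                                                         
                                                            
                                                            
                                                            
                                                            
                                                            
                                                            
                                                            
                                                            
                                                            


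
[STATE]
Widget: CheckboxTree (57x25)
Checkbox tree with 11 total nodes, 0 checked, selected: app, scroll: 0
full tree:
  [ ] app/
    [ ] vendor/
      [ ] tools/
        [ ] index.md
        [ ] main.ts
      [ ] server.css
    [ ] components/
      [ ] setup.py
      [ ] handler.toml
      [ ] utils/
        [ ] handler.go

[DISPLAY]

>[ ] app/                                                
   [ ] vendor/                                           
     [ ] tools/                                          
       [ ] index.md                                      
       [ ] main.ts                                       
     [ ] server.css                                      
   [ ] components/                                       
     [ ] setup.py                                        
     [ ] handler.toml                                    
     [ ] utils/                                          
       [ ] handler.go                                    
                                                         
                                                         
                                                         
                                                         
                                                         
                                                         
                                                         
                                                         
                                                         
                                                         
                                                         
                                                         
                                                         
                                                         


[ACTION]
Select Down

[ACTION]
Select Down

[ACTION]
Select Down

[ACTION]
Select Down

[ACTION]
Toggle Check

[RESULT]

 [-] app/                                                
   [-] vendor/                                           
     [-] tools/                                          
       [ ] index.md                                      
>      [x] main.ts                                       
     [ ] server.css                                      
   [ ] components/                                       
     [ ] setup.py                                        
     [ ] handler.toml                                    
     [ ] utils/                                          
       [ ] handler.go                                    
                                                         
                                                         
                                                         
                                                         
                                                         
                                                         
                                                         
                                                         
                                                         
                                                         
                                                         
                                                         
                                                         
                                                         


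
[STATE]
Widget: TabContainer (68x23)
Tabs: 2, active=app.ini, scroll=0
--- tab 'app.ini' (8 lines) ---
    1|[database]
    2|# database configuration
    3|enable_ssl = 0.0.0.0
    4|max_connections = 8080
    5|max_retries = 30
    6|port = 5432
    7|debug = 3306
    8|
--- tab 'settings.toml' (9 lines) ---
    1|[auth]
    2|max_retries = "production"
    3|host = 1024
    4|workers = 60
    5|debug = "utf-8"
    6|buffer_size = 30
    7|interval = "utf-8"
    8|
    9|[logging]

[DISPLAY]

[app.ini]│ settings.toml                                            
────────────────────────────────────────────────────────────────────
[database]                                                          
# database configuration                                            
enable_ssl = 0.0.0.0                                                
max_connections = 8080                                              
max_retries = 30                                                    
port = 5432                                                         
debug = 3306                                                        
                                                                    
                                                                    
                                                                    
                                                                    
                                                                    
                                                                    
                                                                    
                                                                    
                                                                    
                                                                    
                                                                    
                                                                    
                                                                    
                                                                    


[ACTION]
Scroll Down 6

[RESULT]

[app.ini]│ settings.toml                                            
────────────────────────────────────────────────────────────────────
debug = 3306                                                        
                                                                    
                                                                    
                                                                    
                                                                    
                                                                    
                                                                    
                                                                    
                                                                    
                                                                    
                                                                    
                                                                    
                                                                    
                                                                    
                                                                    
                                                                    
                                                                    
                                                                    
                                                                    
                                                                    
                                                                    


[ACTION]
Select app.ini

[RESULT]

[app.ini]│ settings.toml                                            
────────────────────────────────────────────────────────────────────
[database]                                                          
# database configuration                                            
enable_ssl = 0.0.0.0                                                
max_connections = 8080                                              
max_retries = 30                                                    
port = 5432                                                         
debug = 3306                                                        
                                                                    
                                                                    
                                                                    
                                                                    
                                                                    
                                                                    
                                                                    
                                                                    
                                                                    
                                                                    
                                                                    
                                                                    
                                                                    
                                                                    


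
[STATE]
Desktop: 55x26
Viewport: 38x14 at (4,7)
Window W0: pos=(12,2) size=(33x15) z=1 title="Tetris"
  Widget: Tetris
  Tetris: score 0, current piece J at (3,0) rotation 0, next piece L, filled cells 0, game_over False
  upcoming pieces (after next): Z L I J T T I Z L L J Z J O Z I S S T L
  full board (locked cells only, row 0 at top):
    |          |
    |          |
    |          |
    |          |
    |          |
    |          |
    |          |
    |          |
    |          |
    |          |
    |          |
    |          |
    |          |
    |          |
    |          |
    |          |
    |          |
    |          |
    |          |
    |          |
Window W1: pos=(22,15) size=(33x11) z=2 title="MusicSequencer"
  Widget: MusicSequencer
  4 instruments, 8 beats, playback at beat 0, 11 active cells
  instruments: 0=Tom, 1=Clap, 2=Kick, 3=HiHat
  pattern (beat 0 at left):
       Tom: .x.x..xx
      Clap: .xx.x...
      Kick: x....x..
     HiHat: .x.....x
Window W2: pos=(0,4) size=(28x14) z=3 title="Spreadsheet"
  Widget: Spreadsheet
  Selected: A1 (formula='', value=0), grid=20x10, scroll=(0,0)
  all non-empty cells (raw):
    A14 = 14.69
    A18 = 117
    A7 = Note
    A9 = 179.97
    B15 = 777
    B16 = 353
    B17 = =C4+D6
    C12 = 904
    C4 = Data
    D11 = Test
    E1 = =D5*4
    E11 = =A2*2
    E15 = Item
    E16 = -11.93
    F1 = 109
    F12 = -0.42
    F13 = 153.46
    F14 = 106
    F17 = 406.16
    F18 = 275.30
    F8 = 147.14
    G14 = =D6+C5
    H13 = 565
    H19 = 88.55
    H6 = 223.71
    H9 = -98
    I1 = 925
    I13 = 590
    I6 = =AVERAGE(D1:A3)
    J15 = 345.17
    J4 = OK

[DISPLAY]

                       ┃              
    A       B       C  ┃              
-----------------------┃              
      [0]       0      ┃              
        0       0      ┃e:            
        0       0      ┃              
        0       0Data  ┃              
        0       0      ┃              
        0       0      ┃━━━━━━━━━━━━━━
 Note           0      ┃cSequencer    
━━━━━━━━━━━━━━━━━━━━━━━┛──────────────
                  ┃      ▼1234567     
                  ┃   Tom·█·█··██     
                  ┃  Clap·██·█···     


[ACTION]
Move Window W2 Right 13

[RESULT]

        ┃┃A1:                       ┃ 
        ┃┃       A       B       C  ┃ 
        ┃┃--------------------------┃ 
        ┃┃  1      [0]       0      ┃ 
        ┃┃  2        0       0      ┃ 
        ┃┃  3        0       0      ┃ 
        ┃┃  4        0       0Data  ┃ 
        ┃┃  5        0       0      ┃ 
        ┃┃  6        0       0      ┃━
        ┗┃  7 Note           0      ┃ 
         ┗━━━━━━━━━━━━━━━━━━━━━━━━━━┛─
                  ┃      ▼1234567     
                  ┃   Tom·█·█··██     
                  ┃  Clap·██·█···     


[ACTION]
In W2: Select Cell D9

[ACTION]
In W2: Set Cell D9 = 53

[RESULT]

        ┃┃D9: 53                    ┃ 
        ┃┃       A       B       C  ┃ 
        ┃┃--------------------------┃ 
        ┃┃  1        0       0      ┃ 
        ┃┃  2        0       0      ┃ 
        ┃┃  3        0       0      ┃ 
        ┃┃  4        0       0Data  ┃ 
        ┃┃  5        0       0      ┃ 
        ┃┃  6        0       0      ┃━
        ┗┃  7 Note           0      ┃ 
         ┗━━━━━━━━━━━━━━━━━━━━━━━━━━┛─
                  ┃      ▼1234567     
                  ┃   Tom·█·█··██     
                  ┃  Clap·██·█···     


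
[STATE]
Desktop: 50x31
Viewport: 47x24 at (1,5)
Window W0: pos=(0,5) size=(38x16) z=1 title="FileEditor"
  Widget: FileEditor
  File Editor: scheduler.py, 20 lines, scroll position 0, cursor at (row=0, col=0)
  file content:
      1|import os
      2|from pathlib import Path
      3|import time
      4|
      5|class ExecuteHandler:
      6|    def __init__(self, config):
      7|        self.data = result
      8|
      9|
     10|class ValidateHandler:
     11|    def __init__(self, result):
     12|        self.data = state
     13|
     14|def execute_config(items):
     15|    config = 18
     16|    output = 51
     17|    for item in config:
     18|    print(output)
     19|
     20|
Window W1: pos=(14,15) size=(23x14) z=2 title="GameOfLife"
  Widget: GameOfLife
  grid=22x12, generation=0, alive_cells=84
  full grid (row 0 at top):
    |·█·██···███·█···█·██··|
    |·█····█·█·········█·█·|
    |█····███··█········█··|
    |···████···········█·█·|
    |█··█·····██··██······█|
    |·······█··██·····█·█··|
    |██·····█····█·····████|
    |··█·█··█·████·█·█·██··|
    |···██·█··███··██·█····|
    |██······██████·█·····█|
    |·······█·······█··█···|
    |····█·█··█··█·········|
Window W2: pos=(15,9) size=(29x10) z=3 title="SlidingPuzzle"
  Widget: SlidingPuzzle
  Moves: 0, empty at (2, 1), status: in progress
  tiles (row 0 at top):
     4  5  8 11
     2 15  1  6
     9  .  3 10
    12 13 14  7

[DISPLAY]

━━━━━━━━━━━━━━━━━━━━━━━━━━━━━━━━━━━━┓          
 FileEditor                         ┃          
────────────────────────────────────┨          
█mport os                          ▲┃          
from pathlib i┏━━━━━━━━━━━━━━━━━━━━━━━━━━━┓    
import time   ┃ SlidingPuzzle             ┃    
              ┠───────────────────────────┨    
class ExecuteH┃┌────┬────┬────┬────┐      ┃    
    def __init┃│  4 │  5 │  8 │ 11 │      ┃    
        self.d┃├────┼────┼────┼────┤      ┃    
             ┏┃│  2 │ 15 │  1 │  6 │      ┃    
             ┃┃├────┼────┼────┼────┤      ┃    
class Validat┠┃│  9 │    │  3 │ 10 │      ┃    
    def __ini┃┗━━━━━━━━━━━━━━━━━━━━━━━━━━━┛    
        self.┃·█····█·█·········█·█┃┃          
━━━━━━━━━━━━━┃█····███··█········█·┃┛          
             ┃···████···········█·█┃           
             ┃█··█·····██··██······┃           
             ┃·······█··██·····█·█·┃           
             ┃██·····█····█·····███┃           
             ┃··█·█··█·████·█·█·██·┃           
             ┃···██·█··███··██·█···┃           
             ┃██······██████·█·····┃           
             ┗━━━━━━━━━━━━━━━━━━━━━┛           


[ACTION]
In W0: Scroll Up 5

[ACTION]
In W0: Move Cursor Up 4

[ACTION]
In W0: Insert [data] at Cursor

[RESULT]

━━━━━━━━━━━━━━━━━━━━━━━━━━━━━━━━━━━━┓          
 FileEditor                         ┃          
────────────────────────────────────┨          
data█mport os                      ▲┃          
from pathlib i┏━━━━━━━━━━━━━━━━━━━━━━━━━━━┓    
import time   ┃ SlidingPuzzle             ┃    
              ┠───────────────────────────┨    
class ExecuteH┃┌────┬────┬────┬────┐      ┃    
    def __init┃│  4 │  5 │  8 │ 11 │      ┃    
        self.d┃├────┼────┼────┼────┤      ┃    
             ┏┃│  2 │ 15 │  1 │  6 │      ┃    
             ┃┃├────┼────┼────┼────┤      ┃    
class Validat┠┃│  9 │    │  3 │ 10 │      ┃    
    def __ini┃┗━━━━━━━━━━━━━━━━━━━━━━━━━━━┛    
        self.┃·█····█·█·········█·█┃┃          
━━━━━━━━━━━━━┃█····███··█········█·┃┛          
             ┃···████···········█·█┃           
             ┃█··█·····██··██······┃           
             ┃·······█··██·····█·█·┃           
             ┃██·····█····█·····███┃           
             ┃··█·█··█·████·█·█·██·┃           
             ┃···██·█··███··██·█···┃           
             ┃██······██████·█·····┃           
             ┗━━━━━━━━━━━━━━━━━━━━━┛           


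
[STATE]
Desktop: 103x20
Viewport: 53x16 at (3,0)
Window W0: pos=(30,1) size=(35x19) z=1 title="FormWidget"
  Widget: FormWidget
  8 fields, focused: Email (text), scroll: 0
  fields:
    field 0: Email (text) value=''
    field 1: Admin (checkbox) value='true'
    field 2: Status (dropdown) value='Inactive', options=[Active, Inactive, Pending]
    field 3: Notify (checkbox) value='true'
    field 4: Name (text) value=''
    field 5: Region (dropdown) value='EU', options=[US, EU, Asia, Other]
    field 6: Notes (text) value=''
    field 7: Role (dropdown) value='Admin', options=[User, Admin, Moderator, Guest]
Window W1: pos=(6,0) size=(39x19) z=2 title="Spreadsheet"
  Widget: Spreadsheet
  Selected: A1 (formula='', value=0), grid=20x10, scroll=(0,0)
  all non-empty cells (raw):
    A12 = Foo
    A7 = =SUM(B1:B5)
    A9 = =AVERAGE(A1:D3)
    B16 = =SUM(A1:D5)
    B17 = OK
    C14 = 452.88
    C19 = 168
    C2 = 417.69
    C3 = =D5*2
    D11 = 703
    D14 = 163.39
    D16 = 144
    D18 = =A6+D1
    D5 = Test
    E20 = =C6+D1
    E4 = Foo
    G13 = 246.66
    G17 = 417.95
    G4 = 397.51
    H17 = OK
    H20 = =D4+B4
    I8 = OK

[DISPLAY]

   ┏━━━━━━━━━━━━━━━━━━━━━━━━━━━━━━━━━━━━━┓           
   ┃ Spreadsheet                         ┃━━━━━━━━━━━
   ┠─────────────────────────────────────┨           
   ┃A1:                                  ┃───────────
   ┃       A       B       C       D     ┃[          
   ┃-------------------------------------┃[x]        
   ┃  1      [0]       0       0       0 ┃[Inactive  
   ┃  2        0       0  417.69       0 ┃[x]        
   ┃  3        0       0#ERR!          0 ┃[          
   ┃  4        0       0       0       0F┃[EU        
   ┃  5        0       0       0Test     ┃[          
   ┃  6        0       0       0       0 ┃[Admin     
   ┃  7        0       0       0       0 ┃           
   ┃  8        0       0       0       0 ┃           
   ┃  9 #ERR!          0       0       0 ┃           
   ┃ 10        0       0       0       0 ┃           


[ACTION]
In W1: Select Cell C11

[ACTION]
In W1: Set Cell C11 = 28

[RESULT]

   ┏━━━━━━━━━━━━━━━━━━━━━━━━━━━━━━━━━━━━━┓           
   ┃ Spreadsheet                         ┃━━━━━━━━━━━
   ┠─────────────────────────────────────┨           
   ┃C11: 28                              ┃───────────
   ┃       A       B       C       D     ┃[          
   ┃-------------------------------------┃[x]        
   ┃  1        0       0       0       0 ┃[Inactive  
   ┃  2        0       0  417.69       0 ┃[x]        
   ┃  3        0       0#ERR!          0 ┃[          
   ┃  4        0       0       0       0F┃[EU        
   ┃  5        0       0       0Test     ┃[          
   ┃  6        0       0       0       0 ┃[Admin     
   ┃  7        0       0       0       0 ┃           
   ┃  8        0       0       0       0 ┃           
   ┃  9 #ERR!          0       0       0 ┃           
   ┃ 10        0       0       0       0 ┃           


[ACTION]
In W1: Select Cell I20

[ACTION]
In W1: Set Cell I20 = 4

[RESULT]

   ┏━━━━━━━━━━━━━━━━━━━━━━━━━━━━━━━━━━━━━┓           
   ┃ Spreadsheet                         ┃━━━━━━━━━━━
   ┠─────────────────────────────────────┨           
   ┃I20: 4                               ┃───────────
   ┃       A       B       C       D     ┃[          
   ┃-------------------------------------┃[x]        
   ┃  1        0       0       0       0 ┃[Inactive  
   ┃  2        0       0  417.69       0 ┃[x]        
   ┃  3        0       0#ERR!          0 ┃[          
   ┃  4        0       0       0       0F┃[EU        
   ┃  5        0       0       0Test     ┃[          
   ┃  6        0       0       0       0 ┃[Admin     
   ┃  7        0       0       0       0 ┃           
   ┃  8        0       0       0       0 ┃           
   ┃  9 #ERR!          0       0       0 ┃           
   ┃ 10        0       0       0       0 ┃           


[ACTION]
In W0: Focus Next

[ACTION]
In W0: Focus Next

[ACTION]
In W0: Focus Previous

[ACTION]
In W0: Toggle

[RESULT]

   ┏━━━━━━━━━━━━━━━━━━━━━━━━━━━━━━━━━━━━━┓           
   ┃ Spreadsheet                         ┃━━━━━━━━━━━
   ┠─────────────────────────────────────┨           
   ┃I20: 4                               ┃───────────
   ┃       A       B       C       D     ┃[          
   ┃-------------------------------------┃[ ]        
   ┃  1        0       0       0       0 ┃[Inactive  
   ┃  2        0       0  417.69       0 ┃[x]        
   ┃  3        0       0#ERR!          0 ┃[          
   ┃  4        0       0       0       0F┃[EU        
   ┃  5        0       0       0Test     ┃[          
   ┃  6        0       0       0       0 ┃[Admin     
   ┃  7        0       0       0       0 ┃           
   ┃  8        0       0       0       0 ┃           
   ┃  9 #ERR!          0       0       0 ┃           
   ┃ 10        0       0       0       0 ┃           
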